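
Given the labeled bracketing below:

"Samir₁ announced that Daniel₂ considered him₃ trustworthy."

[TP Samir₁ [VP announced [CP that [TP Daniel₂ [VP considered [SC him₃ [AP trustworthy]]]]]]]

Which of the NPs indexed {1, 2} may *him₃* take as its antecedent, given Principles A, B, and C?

{1}

*him* is a pronoun, so Principle B applies: it must be free in its binding domain.
Binding domain of *him₃*: the embedded TP, whose subject is Daniel₂.
*Samir₁* c-commands the pronoun but from outside its binding domain, and is not c-commanded by it → coindexation permitted.
*Daniel₂* c-commands the pronoun within its binding domain → coindexation would violate Principle B.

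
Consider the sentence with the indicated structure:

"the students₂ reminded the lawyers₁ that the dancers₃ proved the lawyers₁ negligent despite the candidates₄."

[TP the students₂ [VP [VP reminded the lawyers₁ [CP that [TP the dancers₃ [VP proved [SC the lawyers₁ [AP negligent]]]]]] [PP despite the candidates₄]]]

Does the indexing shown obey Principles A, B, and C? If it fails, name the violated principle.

Principle C

The two coindexed NPs are *the lawyers₁* (the higher occurrence) and *the lawyers₁* (the lower occurrence).
*the lawyers₁* (the lower occurrence) is an R-expression. Principle C requires it to be free everywhere.
*the lawyers₁* (the higher occurrence) c-commands it and carries the same index.
The R-expression is bound → Principle C violation.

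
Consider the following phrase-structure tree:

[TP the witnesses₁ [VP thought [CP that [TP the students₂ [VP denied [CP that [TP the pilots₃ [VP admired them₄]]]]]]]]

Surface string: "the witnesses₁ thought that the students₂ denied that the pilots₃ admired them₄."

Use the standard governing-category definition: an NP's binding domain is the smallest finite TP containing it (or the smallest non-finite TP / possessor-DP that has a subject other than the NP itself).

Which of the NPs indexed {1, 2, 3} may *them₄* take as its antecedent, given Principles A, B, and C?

{1, 2}

*them* is a pronoun, so Principle B applies: it must be free in its binding domain.
Binding domain of *them₄*: the embedded TP, whose subject is the pilots₃.
*the witnesses₁* c-commands the pronoun but from outside its binding domain, and is not c-commanded by it → coindexation permitted.
*the students₂* c-commands the pronoun but from outside its binding domain, and is not c-commanded by it → coindexation permitted.
*the pilots₃* c-commands the pronoun within its binding domain → coindexation would violate Principle B.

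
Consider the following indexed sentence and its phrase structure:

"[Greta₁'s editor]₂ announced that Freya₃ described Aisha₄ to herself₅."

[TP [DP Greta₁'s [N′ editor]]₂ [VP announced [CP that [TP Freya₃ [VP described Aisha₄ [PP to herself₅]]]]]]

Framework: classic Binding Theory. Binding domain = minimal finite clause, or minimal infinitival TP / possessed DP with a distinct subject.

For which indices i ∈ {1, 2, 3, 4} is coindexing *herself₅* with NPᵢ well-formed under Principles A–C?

*herself* is an anaphor, so Principle A applies: it must be bound in its binding domain.
Binding domain of *herself₅*: the embedded TP, whose subject is Freya₃.
*Greta₁* does not c-command the anaphor → cannot bind it.
*[Greta₁'s editor]₂* c-commands the anaphor but is outside its binding domain → cannot satisfy Principle A.
*Freya₃* c-commands the anaphor within its binding domain → licit binder.
*Aisha₄* c-commands the anaphor within its binding domain → licit binder.

{3, 4}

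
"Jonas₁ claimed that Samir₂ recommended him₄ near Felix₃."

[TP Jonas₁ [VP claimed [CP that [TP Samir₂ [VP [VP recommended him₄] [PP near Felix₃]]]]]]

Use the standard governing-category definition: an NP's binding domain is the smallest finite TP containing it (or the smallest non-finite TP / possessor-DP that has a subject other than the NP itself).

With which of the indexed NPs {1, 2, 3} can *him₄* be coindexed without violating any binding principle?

{1, 3}

*him* is a pronoun, so Principle B applies: it must be free in its binding domain.
Binding domain of *him₄*: the embedded TP, whose subject is Samir₂.
*Jonas₁* c-commands the pronoun but from outside its binding domain, and is not c-commanded by it → coindexation permitted.
*Samir₂* c-commands the pronoun within its binding domain → coindexation would violate Principle B.
*Felix₃* and the pronoun do not c-command one another → neither Principle B nor Principle C is at stake; coindexation permitted.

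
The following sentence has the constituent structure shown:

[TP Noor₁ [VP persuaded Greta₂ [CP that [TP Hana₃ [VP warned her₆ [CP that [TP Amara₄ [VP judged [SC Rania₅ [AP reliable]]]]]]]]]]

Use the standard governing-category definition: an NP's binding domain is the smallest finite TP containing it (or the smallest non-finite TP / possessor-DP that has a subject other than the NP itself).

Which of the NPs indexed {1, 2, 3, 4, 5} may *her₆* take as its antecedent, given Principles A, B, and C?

*her* is a pronoun, so Principle B applies: it must be free in its binding domain.
Binding domain of *her₆*: the embedded TP, whose subject is Hana₃.
*Noor₁* c-commands the pronoun but from outside its binding domain, and is not c-commanded by it → coindexation permitted.
*Greta₂* c-commands the pronoun but from outside its binding domain, and is not c-commanded by it → coindexation permitted.
*Hana₃* c-commands the pronoun within its binding domain → coindexation would violate Principle B.
*Amara₄*: the pronoun c-commands this R-expression → coindexation would violate Principle C on *Amara₄*.
*Rania₅*: the pronoun c-commands this R-expression → coindexation would violate Principle C on *Rania₅*.

{1, 2}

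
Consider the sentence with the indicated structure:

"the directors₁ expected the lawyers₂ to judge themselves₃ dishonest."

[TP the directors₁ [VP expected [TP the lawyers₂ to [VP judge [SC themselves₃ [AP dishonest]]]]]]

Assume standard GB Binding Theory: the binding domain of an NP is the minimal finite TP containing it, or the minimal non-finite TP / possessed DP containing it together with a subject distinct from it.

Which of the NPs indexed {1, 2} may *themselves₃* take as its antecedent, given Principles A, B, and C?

*themselves* is an anaphor, so Principle A applies: it must be bound in its binding domain.
Binding domain of *themselves₃*: the embedded TP, whose subject is the lawyers₂.
*the directors₁* c-commands the anaphor but is outside its binding domain → cannot satisfy Principle A.
*the lawyers₂* c-commands the anaphor within its binding domain → licit binder.

{2}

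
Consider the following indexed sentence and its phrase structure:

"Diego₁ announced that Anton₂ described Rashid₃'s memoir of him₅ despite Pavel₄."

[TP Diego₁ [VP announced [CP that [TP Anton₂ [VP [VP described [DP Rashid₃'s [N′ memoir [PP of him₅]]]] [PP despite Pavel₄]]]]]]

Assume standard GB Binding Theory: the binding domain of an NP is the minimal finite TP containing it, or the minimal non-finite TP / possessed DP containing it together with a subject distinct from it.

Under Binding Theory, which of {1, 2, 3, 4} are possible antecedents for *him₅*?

*him* is a pronoun, so Principle B applies: it must be free in its binding domain.
Binding domain of *him₅*: the possessed DP, whose subject is Rashid₃.
*Diego₁* c-commands the pronoun but from outside its binding domain, and is not c-commanded by it → coindexation permitted.
*Anton₂* c-commands the pronoun but from outside its binding domain, and is not c-commanded by it → coindexation permitted.
*Rashid₃* c-commands the pronoun within its binding domain → coindexation would violate Principle B.
*Pavel₄* and the pronoun do not c-command one another → neither Principle B nor Principle C is at stake; coindexation permitted.

{1, 2, 4}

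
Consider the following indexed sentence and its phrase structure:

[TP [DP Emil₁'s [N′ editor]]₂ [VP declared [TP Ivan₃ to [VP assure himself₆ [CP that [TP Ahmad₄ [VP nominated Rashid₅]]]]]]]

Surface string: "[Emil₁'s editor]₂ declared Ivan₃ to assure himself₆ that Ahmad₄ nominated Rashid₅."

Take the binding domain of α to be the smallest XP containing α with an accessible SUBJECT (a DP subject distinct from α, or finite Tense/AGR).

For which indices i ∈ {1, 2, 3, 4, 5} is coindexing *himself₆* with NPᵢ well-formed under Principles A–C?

{3}

*himself* is an anaphor, so Principle A applies: it must be bound in its binding domain.
Binding domain of *himself₆*: the embedded TP, whose subject is Ivan₃.
*Emil₁* does not c-command the anaphor → cannot bind it.
*[Emil₁'s editor]₂* c-commands the anaphor but is outside its binding domain → cannot satisfy Principle A.
*Ivan₃* c-commands the anaphor within its binding domain → licit binder.
*Ahmad₄* does not c-command the anaphor → cannot bind it.
*Rashid₅* does not c-command the anaphor → cannot bind it.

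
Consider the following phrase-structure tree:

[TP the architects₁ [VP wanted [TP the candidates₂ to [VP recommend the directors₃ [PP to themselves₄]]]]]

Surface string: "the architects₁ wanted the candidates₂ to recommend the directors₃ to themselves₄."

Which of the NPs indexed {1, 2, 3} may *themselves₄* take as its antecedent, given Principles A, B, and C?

{2, 3}

*themselves* is an anaphor, so Principle A applies: it must be bound in its binding domain.
Binding domain of *themselves₄*: the embedded TP, whose subject is the candidates₂.
*the architects₁* c-commands the anaphor but is outside its binding domain → cannot satisfy Principle A.
*the candidates₂* c-commands the anaphor within its binding domain → licit binder.
*the directors₃* c-commands the anaphor within its binding domain → licit binder.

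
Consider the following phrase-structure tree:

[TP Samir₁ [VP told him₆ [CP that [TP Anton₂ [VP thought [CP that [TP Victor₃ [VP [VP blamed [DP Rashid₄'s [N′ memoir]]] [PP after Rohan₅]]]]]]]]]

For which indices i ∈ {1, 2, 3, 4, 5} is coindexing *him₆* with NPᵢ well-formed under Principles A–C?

none

*him* is a pronoun, so Principle B applies: it must be free in its binding domain.
Binding domain of *him₆*: the matrix TP, whose subject is Samir₁.
*Samir₁* c-commands the pronoun within its binding domain → coindexation would violate Principle B.
*Anton₂*: the pronoun c-commands this R-expression → coindexation would violate Principle C on *Anton₂*.
*Victor₃*: the pronoun c-commands this R-expression → coindexation would violate Principle C on *Victor₃*.
*Rashid₄*: the pronoun c-commands this R-expression → coindexation would violate Principle C on *Rashid₄*.
*Rohan₅*: the pronoun c-commands this R-expression → coindexation would violate Principle C on *Rohan₅*.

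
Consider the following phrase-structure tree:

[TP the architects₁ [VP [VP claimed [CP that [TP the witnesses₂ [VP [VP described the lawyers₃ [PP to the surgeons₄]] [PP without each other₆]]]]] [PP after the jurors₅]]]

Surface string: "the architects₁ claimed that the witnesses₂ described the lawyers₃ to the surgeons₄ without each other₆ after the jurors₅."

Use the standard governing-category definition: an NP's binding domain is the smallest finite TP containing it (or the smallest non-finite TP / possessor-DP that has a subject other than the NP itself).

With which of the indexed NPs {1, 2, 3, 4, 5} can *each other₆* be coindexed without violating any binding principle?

{2}

*each other* is an anaphor, so Principle A applies: it must be bound in its binding domain.
Binding domain of *each other₆*: the embedded TP, whose subject is the witnesses₂.
*the architects₁* c-commands the anaphor but is outside its binding domain → cannot satisfy Principle A.
*the witnesses₂* c-commands the anaphor within its binding domain → licit binder.
*the lawyers₃* does not c-command the anaphor → cannot bind it.
*the surgeons₄* does not c-command the anaphor → cannot bind it.
*the jurors₅* does not c-command the anaphor → cannot bind it.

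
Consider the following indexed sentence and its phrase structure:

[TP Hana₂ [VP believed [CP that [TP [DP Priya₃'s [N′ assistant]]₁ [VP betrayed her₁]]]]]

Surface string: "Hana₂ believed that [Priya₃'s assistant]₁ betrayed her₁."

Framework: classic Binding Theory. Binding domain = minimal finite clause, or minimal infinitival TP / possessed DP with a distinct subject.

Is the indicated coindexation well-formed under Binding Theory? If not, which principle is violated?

The two coindexed NPs are *[Priya₃'s assistant]₁* and *her₁*.
*her₁* is a pronoun. Its binding domain is the embedded TP, whose subject is [Priya₃'s assistant]₁.
*[Priya₃'s assistant]₁* c-commands it within that domain and carries the same index.
The pronoun is locally bound → Principle B violation.

Principle B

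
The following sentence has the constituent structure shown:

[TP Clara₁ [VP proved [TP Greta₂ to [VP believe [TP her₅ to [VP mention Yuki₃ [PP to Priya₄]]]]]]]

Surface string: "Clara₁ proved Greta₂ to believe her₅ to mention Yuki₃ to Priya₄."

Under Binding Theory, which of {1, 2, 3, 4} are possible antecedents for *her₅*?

*her* is a pronoun, so Principle B applies: it must be free in its binding domain.
Binding domain of *her₅*: the embedded TP, whose subject is Greta₂.
*Clara₁* c-commands the pronoun but from outside its binding domain, and is not c-commanded by it → coindexation permitted.
*Greta₂* c-commands the pronoun within its binding domain → coindexation would violate Principle B.
*Yuki₃*: the pronoun c-commands this R-expression → coindexation would violate Principle C on *Yuki₃*.
*Priya₄*: the pronoun c-commands this R-expression → coindexation would violate Principle C on *Priya₄*.

{1}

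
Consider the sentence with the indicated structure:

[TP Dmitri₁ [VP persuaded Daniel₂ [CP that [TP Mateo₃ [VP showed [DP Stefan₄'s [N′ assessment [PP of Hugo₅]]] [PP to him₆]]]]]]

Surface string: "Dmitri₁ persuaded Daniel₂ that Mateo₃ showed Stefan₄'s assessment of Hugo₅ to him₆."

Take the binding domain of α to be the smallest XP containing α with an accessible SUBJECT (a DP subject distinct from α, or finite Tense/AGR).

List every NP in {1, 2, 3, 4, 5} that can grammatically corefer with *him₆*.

{1, 2, 4, 5}

*him* is a pronoun, so Principle B applies: it must be free in its binding domain.
Binding domain of *him₆*: the embedded TP, whose subject is Mateo₃.
*Dmitri₁* c-commands the pronoun but from outside its binding domain, and is not c-commanded by it → coindexation permitted.
*Daniel₂* c-commands the pronoun but from outside its binding domain, and is not c-commanded by it → coindexation permitted.
*Mateo₃* c-commands the pronoun within its binding domain → coindexation would violate Principle B.
*Stefan₄* and the pronoun do not c-command one another → neither Principle B nor Principle C is at stake; coindexation permitted.
*Hugo₅* and the pronoun do not c-command one another → neither Principle B nor Principle C is at stake; coindexation permitted.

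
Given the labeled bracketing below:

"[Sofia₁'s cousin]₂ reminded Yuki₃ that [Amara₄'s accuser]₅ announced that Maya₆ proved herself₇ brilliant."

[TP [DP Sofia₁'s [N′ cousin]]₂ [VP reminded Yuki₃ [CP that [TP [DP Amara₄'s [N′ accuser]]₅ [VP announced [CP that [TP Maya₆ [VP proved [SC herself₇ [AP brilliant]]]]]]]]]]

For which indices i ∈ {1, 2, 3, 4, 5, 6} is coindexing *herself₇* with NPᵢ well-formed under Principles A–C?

*herself* is an anaphor, so Principle A applies: it must be bound in its binding domain.
Binding domain of *herself₇*: the embedded TP, whose subject is Maya₆.
*Sofia₁* does not c-command the anaphor → cannot bind it.
*[Sofia₁'s cousin]₂* c-commands the anaphor but is outside its binding domain → cannot satisfy Principle A.
*Yuki₃* c-commands the anaphor but is outside its binding domain → cannot satisfy Principle A.
*Amara₄* does not c-command the anaphor → cannot bind it.
*[Amara₄'s accuser]₅* c-commands the anaphor but is outside its binding domain → cannot satisfy Principle A.
*Maya₆* c-commands the anaphor within its binding domain → licit binder.

{6}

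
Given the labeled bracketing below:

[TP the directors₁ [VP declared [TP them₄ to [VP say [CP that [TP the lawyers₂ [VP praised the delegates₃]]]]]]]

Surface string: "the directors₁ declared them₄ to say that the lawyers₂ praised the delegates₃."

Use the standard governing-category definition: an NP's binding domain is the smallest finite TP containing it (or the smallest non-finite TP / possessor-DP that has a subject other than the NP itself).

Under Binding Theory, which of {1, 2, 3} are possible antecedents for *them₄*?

none

*them* is a pronoun, so Principle B applies: it must be free in its binding domain.
Binding domain of *them₄*: the matrix TP, whose subject is the directors₁.
*the directors₁* c-commands the pronoun within its binding domain → coindexation would violate Principle B.
*the lawyers₂*: the pronoun c-commands this R-expression → coindexation would violate Principle C on *the lawyers₂*.
*the delegates₃*: the pronoun c-commands this R-expression → coindexation would violate Principle C on *the delegates₃*.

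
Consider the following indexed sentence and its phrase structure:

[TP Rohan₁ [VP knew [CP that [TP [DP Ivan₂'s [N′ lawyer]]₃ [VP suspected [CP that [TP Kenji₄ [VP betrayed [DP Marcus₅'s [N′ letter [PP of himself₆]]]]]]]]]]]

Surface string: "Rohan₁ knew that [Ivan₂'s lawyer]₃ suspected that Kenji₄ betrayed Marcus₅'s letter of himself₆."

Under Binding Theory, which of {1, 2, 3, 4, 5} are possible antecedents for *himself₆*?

{5}

*himself* is an anaphor, so Principle A applies: it must be bound in its binding domain.
Binding domain of *himself₆*: the possessed DP, whose subject is Marcus₅.
*Rohan₁* c-commands the anaphor but is outside its binding domain → cannot satisfy Principle A.
*Ivan₂* does not c-command the anaphor → cannot bind it.
*[Ivan₂'s lawyer]₃* c-commands the anaphor but is outside its binding domain → cannot satisfy Principle A.
*Kenji₄* c-commands the anaphor but is outside its binding domain → cannot satisfy Principle A.
*Marcus₅* c-commands the anaphor within its binding domain → licit binder.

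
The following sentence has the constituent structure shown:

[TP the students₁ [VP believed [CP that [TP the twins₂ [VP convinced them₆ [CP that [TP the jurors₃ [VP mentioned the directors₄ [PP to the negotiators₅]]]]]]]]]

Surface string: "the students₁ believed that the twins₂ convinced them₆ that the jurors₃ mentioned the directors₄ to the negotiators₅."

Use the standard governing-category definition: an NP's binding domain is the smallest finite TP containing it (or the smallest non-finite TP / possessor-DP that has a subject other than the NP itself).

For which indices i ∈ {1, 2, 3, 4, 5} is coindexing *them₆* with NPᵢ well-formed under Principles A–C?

{1}

*them* is a pronoun, so Principle B applies: it must be free in its binding domain.
Binding domain of *them₆*: the embedded TP, whose subject is the twins₂.
*the students₁* c-commands the pronoun but from outside its binding domain, and is not c-commanded by it → coindexation permitted.
*the twins₂* c-commands the pronoun within its binding domain → coindexation would violate Principle B.
*the jurors₃*: the pronoun c-commands this R-expression → coindexation would violate Principle C on *the jurors₃*.
*the directors₄*: the pronoun c-commands this R-expression → coindexation would violate Principle C on *the directors₄*.
*the negotiators₅*: the pronoun c-commands this R-expression → coindexation would violate Principle C on *the negotiators₅*.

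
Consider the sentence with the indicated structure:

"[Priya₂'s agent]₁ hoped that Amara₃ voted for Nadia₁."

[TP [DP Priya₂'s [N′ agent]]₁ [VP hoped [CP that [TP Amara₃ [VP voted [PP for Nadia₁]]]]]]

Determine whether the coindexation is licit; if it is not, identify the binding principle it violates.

Principle C

The two coindexed NPs are *[Priya₂'s agent]₁* and *Nadia₁*.
*Nadia₁* is an R-expression. Principle C requires it to be free everywhere.
*[Priya₂'s agent]₁* c-commands it and carries the same index.
The R-expression is bound → Principle C violation.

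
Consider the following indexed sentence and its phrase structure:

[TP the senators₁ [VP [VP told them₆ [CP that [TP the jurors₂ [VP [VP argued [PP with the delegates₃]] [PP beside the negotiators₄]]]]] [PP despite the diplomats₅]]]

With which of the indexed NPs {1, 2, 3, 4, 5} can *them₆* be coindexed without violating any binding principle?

{5}

*them* is a pronoun, so Principle B applies: it must be free in its binding domain.
Binding domain of *them₆*: the matrix TP, whose subject is the senators₁.
*the senators₁* c-commands the pronoun within its binding domain → coindexation would violate Principle B.
*the jurors₂*: the pronoun c-commands this R-expression → coindexation would violate Principle C on *the jurors₂*.
*the delegates₃*: the pronoun c-commands this R-expression → coindexation would violate Principle C on *the delegates₃*.
*the negotiators₄*: the pronoun c-commands this R-expression → coindexation would violate Principle C on *the negotiators₄*.
*the diplomats₅* and the pronoun do not c-command one another → neither Principle B nor Principle C is at stake; coindexation permitted.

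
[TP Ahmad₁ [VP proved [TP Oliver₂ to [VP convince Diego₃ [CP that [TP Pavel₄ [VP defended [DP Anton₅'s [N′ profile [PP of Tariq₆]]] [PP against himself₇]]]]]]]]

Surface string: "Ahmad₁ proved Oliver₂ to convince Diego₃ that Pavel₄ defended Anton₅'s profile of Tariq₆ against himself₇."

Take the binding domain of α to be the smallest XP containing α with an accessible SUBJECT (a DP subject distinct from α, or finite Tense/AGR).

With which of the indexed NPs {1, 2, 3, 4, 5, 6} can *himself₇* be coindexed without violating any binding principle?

{4}

*himself* is an anaphor, so Principle A applies: it must be bound in its binding domain.
Binding domain of *himself₇*: the embedded TP, whose subject is Pavel₄.
*Ahmad₁* c-commands the anaphor but is outside its binding domain → cannot satisfy Principle A.
*Oliver₂* c-commands the anaphor but is outside its binding domain → cannot satisfy Principle A.
*Diego₃* c-commands the anaphor but is outside its binding domain → cannot satisfy Principle A.
*Pavel₄* c-commands the anaphor within its binding domain → licit binder.
*Anton₅* does not c-command the anaphor → cannot bind it.
*Tariq₆* does not c-command the anaphor → cannot bind it.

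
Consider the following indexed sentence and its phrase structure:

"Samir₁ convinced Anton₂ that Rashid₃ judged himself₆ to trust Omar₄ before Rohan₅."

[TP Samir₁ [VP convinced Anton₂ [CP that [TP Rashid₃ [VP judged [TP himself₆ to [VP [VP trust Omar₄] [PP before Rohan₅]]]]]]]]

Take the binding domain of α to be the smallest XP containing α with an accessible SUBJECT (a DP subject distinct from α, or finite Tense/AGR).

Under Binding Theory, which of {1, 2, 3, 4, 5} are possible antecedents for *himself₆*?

{3}

*himself* is an anaphor, so Principle A applies: it must be bound in its binding domain.
Binding domain of *himself₆*: the embedded TP, whose subject is Rashid₃.
*Samir₁* c-commands the anaphor but is outside its binding domain → cannot satisfy Principle A.
*Anton₂* c-commands the anaphor but is outside its binding domain → cannot satisfy Principle A.
*Rashid₃* c-commands the anaphor within its binding domain → licit binder.
*Omar₄* does not c-command the anaphor → cannot bind it.
*Rohan₅* does not c-command the anaphor → cannot bind it.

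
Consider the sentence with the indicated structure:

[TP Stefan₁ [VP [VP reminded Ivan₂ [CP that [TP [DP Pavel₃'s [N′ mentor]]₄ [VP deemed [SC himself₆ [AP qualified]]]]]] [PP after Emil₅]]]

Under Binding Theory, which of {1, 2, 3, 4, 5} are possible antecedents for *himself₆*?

{4}

*himself* is an anaphor, so Principle A applies: it must be bound in its binding domain.
Binding domain of *himself₆*: the embedded TP, whose subject is [Pavel₃'s mentor]₄.
*Stefan₁* c-commands the anaphor but is outside its binding domain → cannot satisfy Principle A.
*Ivan₂* c-commands the anaphor but is outside its binding domain → cannot satisfy Principle A.
*Pavel₃* does not c-command the anaphor → cannot bind it.
*[Pavel₃'s mentor]₄* c-commands the anaphor within its binding domain → licit binder.
*Emil₅* does not c-command the anaphor → cannot bind it.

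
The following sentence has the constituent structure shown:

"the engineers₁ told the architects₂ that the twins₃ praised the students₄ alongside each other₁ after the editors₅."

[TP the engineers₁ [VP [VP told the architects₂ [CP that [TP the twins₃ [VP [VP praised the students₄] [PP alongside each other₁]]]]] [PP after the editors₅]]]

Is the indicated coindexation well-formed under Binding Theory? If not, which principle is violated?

The two coindexed NPs are *the engineers₁* and *each other₁*.
*each other₁* is an anaphor. Principle A requires it to be bound within its binding domain — the embedded TP, whose subject is the twins₃.
Within that domain it is c-commanded by *the twins₃*, which does not share its index.
*the engineers₁* does c-command the anaphor, but from outside its binding domain.
The anaphor is unbound in its domain → Principle A violation.

Principle A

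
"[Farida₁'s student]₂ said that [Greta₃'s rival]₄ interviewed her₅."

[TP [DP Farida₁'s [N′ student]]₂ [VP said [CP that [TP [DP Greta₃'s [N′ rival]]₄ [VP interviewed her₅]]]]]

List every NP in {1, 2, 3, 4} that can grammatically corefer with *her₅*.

{1, 2, 3}

*her* is a pronoun, so Principle B applies: it must be free in its binding domain.
Binding domain of *her₅*: the embedded TP, whose subject is [Greta₃'s rival]₄.
*Farida₁* and the pronoun do not c-command one another → neither Principle B nor Principle C is at stake; coindexation permitted.
*[Farida₁'s student]₂* c-commands the pronoun but from outside its binding domain, and is not c-commanded by it → coindexation permitted.
*Greta₃* and the pronoun do not c-command one another → neither Principle B nor Principle C is at stake; coindexation permitted.
*[Greta₃'s rival]₄* c-commands the pronoun within its binding domain → coindexation would violate Principle B.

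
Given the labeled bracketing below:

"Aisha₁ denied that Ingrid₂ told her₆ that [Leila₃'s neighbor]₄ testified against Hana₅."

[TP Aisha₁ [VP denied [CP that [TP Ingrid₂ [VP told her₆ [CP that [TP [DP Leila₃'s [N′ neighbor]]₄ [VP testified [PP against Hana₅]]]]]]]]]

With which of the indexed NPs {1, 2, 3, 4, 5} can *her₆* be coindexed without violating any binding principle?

*her* is a pronoun, so Principle B applies: it must be free in its binding domain.
Binding domain of *her₆*: the embedded TP, whose subject is Ingrid₂.
*Aisha₁* c-commands the pronoun but from outside its binding domain, and is not c-commanded by it → coindexation permitted.
*Ingrid₂* c-commands the pronoun within its binding domain → coindexation would violate Principle B.
*Leila₃*: the pronoun c-commands this R-expression → coindexation would violate Principle C on *Leila₃*.
*[Leila₃'s neighbor]₄*: the pronoun c-commands this R-expression → coindexation would violate Principle C on *[Leila₃'s neighbor]₄*.
*Hana₅*: the pronoun c-commands this R-expression → coindexation would violate Principle C on *Hana₅*.

{1}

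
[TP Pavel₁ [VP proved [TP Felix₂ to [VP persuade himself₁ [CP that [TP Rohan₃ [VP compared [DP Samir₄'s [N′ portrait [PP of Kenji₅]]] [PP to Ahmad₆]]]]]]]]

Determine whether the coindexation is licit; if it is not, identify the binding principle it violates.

The two coindexed NPs are *Pavel₁* and *himself₁*.
*himself₁* is an anaphor. Principle A requires it to be bound within its binding domain — the embedded TP, whose subject is Felix₂.
Within that domain it is c-commanded by *Felix₂*, which does not share its index.
*Pavel₁* does c-command the anaphor, but from outside its binding domain.
The anaphor is unbound in its domain → Principle A violation.

Principle A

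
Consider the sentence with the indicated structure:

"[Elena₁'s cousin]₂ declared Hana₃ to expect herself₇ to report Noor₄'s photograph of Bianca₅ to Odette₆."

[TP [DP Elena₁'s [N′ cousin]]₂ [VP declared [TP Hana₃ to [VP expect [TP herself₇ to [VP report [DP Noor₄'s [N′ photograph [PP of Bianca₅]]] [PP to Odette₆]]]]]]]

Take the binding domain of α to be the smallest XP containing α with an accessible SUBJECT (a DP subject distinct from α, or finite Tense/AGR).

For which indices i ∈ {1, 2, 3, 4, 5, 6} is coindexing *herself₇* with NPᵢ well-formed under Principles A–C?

*herself* is an anaphor, so Principle A applies: it must be bound in its binding domain.
Binding domain of *herself₇*: the embedded TP, whose subject is Hana₃.
*Elena₁* does not c-command the anaphor → cannot bind it.
*[Elena₁'s cousin]₂* c-commands the anaphor but is outside its binding domain → cannot satisfy Principle A.
*Hana₃* c-commands the anaphor within its binding domain → licit binder.
*Noor₄* does not c-command the anaphor → cannot bind it.
*Bianca₅* does not c-command the anaphor → cannot bind it.
*Odette₆* does not c-command the anaphor → cannot bind it.

{3}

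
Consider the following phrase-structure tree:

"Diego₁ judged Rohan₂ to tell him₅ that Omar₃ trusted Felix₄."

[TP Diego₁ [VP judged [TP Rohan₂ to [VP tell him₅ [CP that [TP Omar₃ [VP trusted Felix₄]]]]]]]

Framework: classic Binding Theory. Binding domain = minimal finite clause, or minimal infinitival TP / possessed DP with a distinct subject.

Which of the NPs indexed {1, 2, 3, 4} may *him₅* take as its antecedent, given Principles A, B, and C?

{1}

*him* is a pronoun, so Principle B applies: it must be free in its binding domain.
Binding domain of *him₅*: the embedded TP, whose subject is Rohan₂.
*Diego₁* c-commands the pronoun but from outside its binding domain, and is not c-commanded by it → coindexation permitted.
*Rohan₂* c-commands the pronoun within its binding domain → coindexation would violate Principle B.
*Omar₃*: the pronoun c-commands this R-expression → coindexation would violate Principle C on *Omar₃*.
*Felix₄*: the pronoun c-commands this R-expression → coindexation would violate Principle C on *Felix₄*.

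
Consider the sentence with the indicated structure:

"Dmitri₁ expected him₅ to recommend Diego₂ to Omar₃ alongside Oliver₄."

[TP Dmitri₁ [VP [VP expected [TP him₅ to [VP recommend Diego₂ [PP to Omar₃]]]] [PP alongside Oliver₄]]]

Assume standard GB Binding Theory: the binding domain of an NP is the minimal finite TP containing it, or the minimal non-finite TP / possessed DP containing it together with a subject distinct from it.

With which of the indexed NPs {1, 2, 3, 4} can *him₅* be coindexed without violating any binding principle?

*him* is a pronoun, so Principle B applies: it must be free in its binding domain.
Binding domain of *him₅*: the matrix TP, whose subject is Dmitri₁.
*Dmitri₁* c-commands the pronoun within its binding domain → coindexation would violate Principle B.
*Diego₂*: the pronoun c-commands this R-expression → coindexation would violate Principle C on *Diego₂*.
*Omar₃*: the pronoun c-commands this R-expression → coindexation would violate Principle C on *Omar₃*.
*Oliver₄* and the pronoun do not c-command one another → neither Principle B nor Principle C is at stake; coindexation permitted.

{4}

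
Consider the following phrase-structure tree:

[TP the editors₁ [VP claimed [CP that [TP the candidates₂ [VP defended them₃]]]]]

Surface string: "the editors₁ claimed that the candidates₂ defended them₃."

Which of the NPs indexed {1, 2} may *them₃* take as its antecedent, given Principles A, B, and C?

{1}

*them* is a pronoun, so Principle B applies: it must be free in its binding domain.
Binding domain of *them₃*: the embedded TP, whose subject is the candidates₂.
*the editors₁* c-commands the pronoun but from outside its binding domain, and is not c-commanded by it → coindexation permitted.
*the candidates₂* c-commands the pronoun within its binding domain → coindexation would violate Principle B.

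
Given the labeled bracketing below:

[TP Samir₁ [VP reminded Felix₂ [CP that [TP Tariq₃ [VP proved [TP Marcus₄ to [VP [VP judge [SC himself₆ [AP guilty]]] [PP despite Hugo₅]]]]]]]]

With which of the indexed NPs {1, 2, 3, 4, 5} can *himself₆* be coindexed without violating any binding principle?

*himself* is an anaphor, so Principle A applies: it must be bound in its binding domain.
Binding domain of *himself₆*: the embedded TP, whose subject is Marcus₄.
*Samir₁* c-commands the anaphor but is outside its binding domain → cannot satisfy Principle A.
*Felix₂* c-commands the anaphor but is outside its binding domain → cannot satisfy Principle A.
*Tariq₃* c-commands the anaphor but is outside its binding domain → cannot satisfy Principle A.
*Marcus₄* c-commands the anaphor within its binding domain → licit binder.
*Hugo₅* does not c-command the anaphor → cannot bind it.

{4}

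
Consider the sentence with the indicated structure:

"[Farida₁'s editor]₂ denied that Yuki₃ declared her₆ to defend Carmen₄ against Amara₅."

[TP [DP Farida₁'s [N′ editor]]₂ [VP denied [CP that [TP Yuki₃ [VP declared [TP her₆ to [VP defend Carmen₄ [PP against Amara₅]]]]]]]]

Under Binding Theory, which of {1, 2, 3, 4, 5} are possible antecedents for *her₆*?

*her* is a pronoun, so Principle B applies: it must be free in its binding domain.
Binding domain of *her₆*: the embedded TP, whose subject is Yuki₃.
*Farida₁* and the pronoun do not c-command one another → neither Principle B nor Principle C is at stake; coindexation permitted.
*[Farida₁'s editor]₂* c-commands the pronoun but from outside its binding domain, and is not c-commanded by it → coindexation permitted.
*Yuki₃* c-commands the pronoun within its binding domain → coindexation would violate Principle B.
*Carmen₄*: the pronoun c-commands this R-expression → coindexation would violate Principle C on *Carmen₄*.
*Amara₅*: the pronoun c-commands this R-expression → coindexation would violate Principle C on *Amara₅*.

{1, 2}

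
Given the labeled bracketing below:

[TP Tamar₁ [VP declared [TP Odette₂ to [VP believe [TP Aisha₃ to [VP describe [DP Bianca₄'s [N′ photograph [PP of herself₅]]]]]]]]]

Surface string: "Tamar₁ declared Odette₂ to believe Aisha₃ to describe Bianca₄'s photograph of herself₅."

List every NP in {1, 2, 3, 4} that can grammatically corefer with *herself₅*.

{4}

*herself* is an anaphor, so Principle A applies: it must be bound in its binding domain.
Binding domain of *herself₅*: the possessed DP, whose subject is Bianca₄.
*Tamar₁* c-commands the anaphor but is outside its binding domain → cannot satisfy Principle A.
*Odette₂* c-commands the anaphor but is outside its binding domain → cannot satisfy Principle A.
*Aisha₃* c-commands the anaphor but is outside its binding domain → cannot satisfy Principle A.
*Bianca₄* c-commands the anaphor within its binding domain → licit binder.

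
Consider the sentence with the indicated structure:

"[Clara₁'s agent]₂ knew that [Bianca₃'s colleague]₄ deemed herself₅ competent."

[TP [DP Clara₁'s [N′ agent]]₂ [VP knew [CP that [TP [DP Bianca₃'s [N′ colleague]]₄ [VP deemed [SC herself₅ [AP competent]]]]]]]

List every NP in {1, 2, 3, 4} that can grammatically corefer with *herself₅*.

*herself* is an anaphor, so Principle A applies: it must be bound in its binding domain.
Binding domain of *herself₅*: the embedded TP, whose subject is [Bianca₃'s colleague]₄.
*Clara₁* does not c-command the anaphor → cannot bind it.
*[Clara₁'s agent]₂* c-commands the anaphor but is outside its binding domain → cannot satisfy Principle A.
*Bianca₃* does not c-command the anaphor → cannot bind it.
*[Bianca₃'s colleague]₄* c-commands the anaphor within its binding domain → licit binder.

{4}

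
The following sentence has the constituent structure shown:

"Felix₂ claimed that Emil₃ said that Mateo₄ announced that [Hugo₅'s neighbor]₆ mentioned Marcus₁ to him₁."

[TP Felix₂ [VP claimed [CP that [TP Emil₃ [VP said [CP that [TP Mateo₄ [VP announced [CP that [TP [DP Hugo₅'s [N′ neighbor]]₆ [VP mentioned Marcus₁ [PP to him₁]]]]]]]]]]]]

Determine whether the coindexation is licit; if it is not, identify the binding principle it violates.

The two coindexed NPs are *Marcus₁* and *him₁*.
*him₁* is a pronoun. Its binding domain is the embedded TP, whose subject is [Hugo₅'s neighbor]₆.
*Marcus₁* c-commands it within that domain and carries the same index.
The pronoun is locally bound → Principle B violation.

Principle B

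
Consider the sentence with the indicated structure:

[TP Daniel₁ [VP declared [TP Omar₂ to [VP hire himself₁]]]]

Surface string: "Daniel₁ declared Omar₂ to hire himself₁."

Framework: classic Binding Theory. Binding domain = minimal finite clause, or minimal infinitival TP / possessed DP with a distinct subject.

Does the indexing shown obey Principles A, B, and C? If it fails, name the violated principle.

The two coindexed NPs are *Daniel₁* and *himself₁*.
*himself₁* is an anaphor. Principle A requires it to be bound within its binding domain — the embedded TP, whose subject is Omar₂.
Within that domain it is c-commanded by *Omar₂*, which does not share its index.
*Daniel₁* does c-command the anaphor, but from outside its binding domain.
The anaphor is unbound in its domain → Principle A violation.

Principle A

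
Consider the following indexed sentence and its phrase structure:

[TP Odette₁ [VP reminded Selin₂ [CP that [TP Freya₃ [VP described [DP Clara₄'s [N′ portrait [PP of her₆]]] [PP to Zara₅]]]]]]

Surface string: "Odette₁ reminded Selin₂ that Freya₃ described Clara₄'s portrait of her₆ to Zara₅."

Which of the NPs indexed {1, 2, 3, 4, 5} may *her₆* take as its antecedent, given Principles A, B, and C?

{1, 2, 3, 5}

*her* is a pronoun, so Principle B applies: it must be free in its binding domain.
Binding domain of *her₆*: the possessed DP, whose subject is Clara₄.
*Odette₁* c-commands the pronoun but from outside its binding domain, and is not c-commanded by it → coindexation permitted.
*Selin₂* c-commands the pronoun but from outside its binding domain, and is not c-commanded by it → coindexation permitted.
*Freya₃* c-commands the pronoun but from outside its binding domain, and is not c-commanded by it → coindexation permitted.
*Clara₄* c-commands the pronoun within its binding domain → coindexation would violate Principle B.
*Zara₅* and the pronoun do not c-command one another → neither Principle B nor Principle C is at stake; coindexation permitted.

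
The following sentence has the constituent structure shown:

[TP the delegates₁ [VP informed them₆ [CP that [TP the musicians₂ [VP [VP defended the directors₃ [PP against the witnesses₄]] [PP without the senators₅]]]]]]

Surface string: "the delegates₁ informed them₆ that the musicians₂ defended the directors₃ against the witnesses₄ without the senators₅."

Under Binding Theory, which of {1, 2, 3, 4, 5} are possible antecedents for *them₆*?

none

*them* is a pronoun, so Principle B applies: it must be free in its binding domain.
Binding domain of *them₆*: the matrix TP, whose subject is the delegates₁.
*the delegates₁* c-commands the pronoun within its binding domain → coindexation would violate Principle B.
*the musicians₂*: the pronoun c-commands this R-expression → coindexation would violate Principle C on *the musicians₂*.
*the directors₃*: the pronoun c-commands this R-expression → coindexation would violate Principle C on *the directors₃*.
*the witnesses₄*: the pronoun c-commands this R-expression → coindexation would violate Principle C on *the witnesses₄*.
*the senators₅*: the pronoun c-commands this R-expression → coindexation would violate Principle C on *the senators₅*.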